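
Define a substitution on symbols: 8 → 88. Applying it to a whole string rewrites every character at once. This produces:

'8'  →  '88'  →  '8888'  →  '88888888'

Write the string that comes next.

8888888888888888

Expanding 88888888: 8→88, 8→88, 8→88, 8→88, 8→88, 8→88, 8→88, 8→88. Concatenated: 88 88 88 88 88 88 88 88.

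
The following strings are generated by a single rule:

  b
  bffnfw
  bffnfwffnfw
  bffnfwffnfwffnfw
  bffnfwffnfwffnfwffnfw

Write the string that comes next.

bffnfwffnfwffnfwffnfwffnfw

Every step adds ffnfw to the end: s(k+1) = s(k)·ffnfw.
One more step from bffnfwffnfwffnfwffnfw gives the answer.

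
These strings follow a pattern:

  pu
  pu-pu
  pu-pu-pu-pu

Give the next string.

pu-pu-pu-pu-pu-pu-pu-pu

Every step duplicates the string with '-' between the halves.
One more doubling of pu-pu-pu-pu gives the answer.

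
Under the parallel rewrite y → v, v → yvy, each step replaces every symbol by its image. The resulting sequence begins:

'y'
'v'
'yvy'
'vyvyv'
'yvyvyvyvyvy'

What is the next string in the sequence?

vyvyvyvyvyvyvyvyvyvyv

Apply φ to yvyvyvyvyvy symbol by symbol: y→v, v→yvy, y→v, v→yvy, y→v, v→yvy, y→v, v→yvy, y→v, v→yvy, y→v; joined: v yvy v yvy v yvy v yvy v yvy v.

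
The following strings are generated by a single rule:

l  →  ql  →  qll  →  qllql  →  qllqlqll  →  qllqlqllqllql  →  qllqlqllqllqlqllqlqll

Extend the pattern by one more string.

qllqlqllqllqlqllqlqllqllqlqllqllql

From term 3 onward, concatenate the last term with the second-to-last: ql·l = qll, qll·ql = qllql, …
So term 8 is qllqlqllqllqlqllqlqll·qllqlqllqllql.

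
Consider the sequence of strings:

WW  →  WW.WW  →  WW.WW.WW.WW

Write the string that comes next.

Each string is two copies of the previous one joined by '.'.
So the next term is two copies of WW.WW.WW.WW with '.' between the halves.

WW.WW.WW.WW.WW.WW.WW.WW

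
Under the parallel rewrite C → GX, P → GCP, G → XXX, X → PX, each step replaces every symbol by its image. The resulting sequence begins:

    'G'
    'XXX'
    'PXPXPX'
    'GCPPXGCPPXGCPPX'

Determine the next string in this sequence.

Rewriting the 15 symbols of GCPPXGCPPXGCPPX one by one yields XXX GX GCP GCP PX XXX GX GCP GCP PX XXX GX GCP GCP PX; concatenated:

XXXGXGCPGCPPXXXXGXGCPGCPPXXXXGXGCPGCPPX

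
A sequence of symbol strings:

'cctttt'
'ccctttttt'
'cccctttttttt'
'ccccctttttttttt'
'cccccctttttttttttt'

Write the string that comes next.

ccccccctttttttttttttt

Term n consists of n c's, followed by 2n t's, where the shown terms are n = 2, 3, 4, 5, 6.
Setting n = 7 gives 7, 14 characters in each block.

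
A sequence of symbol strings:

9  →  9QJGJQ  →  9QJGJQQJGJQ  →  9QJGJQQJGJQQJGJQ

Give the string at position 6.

9QJGJQQJGJQQJGJQQJGJQQJGJQ

Each term is the previous one with QJGJQ appended.
From 9QJGJQQJGJQQJGJQ, 2 further steps: 9QJGJQQJGJQQJGJQ → 9QJGJQQJGJQQJGJQQJGJQ → (answer).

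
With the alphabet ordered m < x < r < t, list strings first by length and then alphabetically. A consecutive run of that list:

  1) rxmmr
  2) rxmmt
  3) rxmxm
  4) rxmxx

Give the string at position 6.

rxmxt

Continuing the enumeration 2 steps past rxmxx: rxmxx → rxmxr → (answer).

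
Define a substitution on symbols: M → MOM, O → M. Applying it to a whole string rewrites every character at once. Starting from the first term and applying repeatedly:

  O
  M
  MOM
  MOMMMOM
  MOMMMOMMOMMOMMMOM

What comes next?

Rewriting the 17 symbols of MOMMMOMMOMMOMMMOM one by one yields MOM M MOM MOM MOM M MOM MOM M MOM MOM M MOM MOM MOM M MOM; concatenated:

MOMMMOMMOMMOMMMOMMOMMMOMMOMMMOMMOMMOMMMOM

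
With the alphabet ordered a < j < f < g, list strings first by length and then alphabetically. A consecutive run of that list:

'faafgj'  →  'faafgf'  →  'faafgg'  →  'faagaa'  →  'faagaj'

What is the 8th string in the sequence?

faagja

Stepping forward 3 times from faagaj: faagaj → faagaf → faagag, then the target.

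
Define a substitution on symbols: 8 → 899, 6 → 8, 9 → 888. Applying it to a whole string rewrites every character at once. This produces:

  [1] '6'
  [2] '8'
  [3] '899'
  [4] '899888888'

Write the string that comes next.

Rewriting each symbol of 899888888: 8→899, 9→888, 9→888, 8→899, 8→899, 8→899, 8→899, 8→899, 8→899, which concatenates to 899 888 888 899 899 899 899 899 899.

899888888899899899899899899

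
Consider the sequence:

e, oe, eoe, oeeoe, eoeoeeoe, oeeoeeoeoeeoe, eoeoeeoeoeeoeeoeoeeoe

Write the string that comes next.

oeeoeeoeoeeoeeoeoeeoeoeeoeeoeoeeoe

Each term (from the third on) is the two preceding terms concatenated in order: term 3 = e·oe = eoe.
So term 8 is oeeoeeoeoeeoe·eoeoeeoeoeeoeeoeoeeoe.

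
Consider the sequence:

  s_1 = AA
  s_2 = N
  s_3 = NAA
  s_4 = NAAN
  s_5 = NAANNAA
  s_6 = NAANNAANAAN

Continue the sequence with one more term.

NAANNAANAANNAANNAA

From term 3 onward, concatenate the last term with the second-to-last: N·AA = NAA, NAA·N = NAAN, …
So term 7 is NAANNAANAAN·NAANNAA.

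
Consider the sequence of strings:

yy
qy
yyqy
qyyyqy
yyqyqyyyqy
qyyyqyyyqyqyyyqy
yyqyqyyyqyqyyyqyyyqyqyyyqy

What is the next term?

qyyyqyyyqyqyyyqyyyqyqyyyqyqyyyqyyyqyqyyyqy

From term 3 onward, concatenate the second-to-last term with the last: yy·qy = yyqy, qy·yyqy = qyyyqy, …
So term 8 is qyyyqyyyqyqyyyqy·yyqyqyyyqyqyyyqyyyqyqyyyqy.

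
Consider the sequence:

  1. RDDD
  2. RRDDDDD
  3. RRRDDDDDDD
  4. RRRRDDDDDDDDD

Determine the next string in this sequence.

Each string has the form R^{n} D^{2n+1} (n = 1, 2, …).
At n = 5 the blocks have lengths 5, 11.

RRRRRDDDDDDDDDDD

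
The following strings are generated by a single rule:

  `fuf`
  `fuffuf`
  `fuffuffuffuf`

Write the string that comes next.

Every step duplicates the string.
Doubling fuffuffuffuf:

fuffuffuffuffuffuffuffuf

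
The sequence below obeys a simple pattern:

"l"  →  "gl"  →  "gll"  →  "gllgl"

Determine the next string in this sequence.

This is a Fibonacci-style word recurrence s(k) = s(k−1)·s(k−2): e.g. gl·l = gll.
Continuing: gllgl · gll gives term 5.

gllglgll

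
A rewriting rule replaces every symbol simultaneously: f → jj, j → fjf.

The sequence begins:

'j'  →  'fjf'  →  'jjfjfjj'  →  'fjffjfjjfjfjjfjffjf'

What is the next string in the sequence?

jjfjfjjjjfjfjjfjffjfjjfjfjjfjffjfjjfjfjjjjfjfjj

Applying the rule to each of the 19 symbols of fjffjfjjfjfjjfjffjf gives the pieces jj fjf jj jj fjf jj fjf fjf jj fjf jj fjf fjf jj fjf jj jj fjf jj, which concatenate to the answer.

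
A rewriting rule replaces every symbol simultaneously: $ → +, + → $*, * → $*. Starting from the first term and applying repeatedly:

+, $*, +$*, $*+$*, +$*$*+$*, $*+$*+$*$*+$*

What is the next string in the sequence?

Rewriting the 13 symbols of $*+$*+$*$*+$* one by one yields + $* $* + $* $* + $* + $* $* + $*; concatenated:

+$*$*+$*$*+$*+$*$*+$*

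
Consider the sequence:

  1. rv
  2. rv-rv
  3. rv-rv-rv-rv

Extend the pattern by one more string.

rv-rv-rv-rv-rv-rv-rv-rv

s(k+1) = s(k)·-·s(k) — each term doubles the last with '-' between the halves.
One more doubling of rv-rv-rv-rv gives the answer.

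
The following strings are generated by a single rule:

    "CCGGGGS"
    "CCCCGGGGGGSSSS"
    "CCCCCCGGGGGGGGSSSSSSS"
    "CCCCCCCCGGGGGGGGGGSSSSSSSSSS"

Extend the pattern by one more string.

CCCCCCCCCCGGGGGGGGGGGGSSSSSSSSSSSSS

Reading off run lengths: C runs 2, 4, 6, 8; G runs 4, 6, 8, 10; S runs 1, 4, 7, 10 — each is linear in n (n = 1, 2, …).
At n = 5 the blocks have lengths 10, 12, 13.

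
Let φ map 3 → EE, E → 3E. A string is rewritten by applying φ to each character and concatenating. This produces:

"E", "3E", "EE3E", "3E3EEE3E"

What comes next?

EE3EEE3E3E3EEE3E

Rewriting each symbol of 3E3EEE3E: 3→EE, E→3E, 3→EE, E→3E, E→3E, E→3E, 3→EE, E→3E, which concatenates to EE 3E EE 3E 3E 3E EE 3E.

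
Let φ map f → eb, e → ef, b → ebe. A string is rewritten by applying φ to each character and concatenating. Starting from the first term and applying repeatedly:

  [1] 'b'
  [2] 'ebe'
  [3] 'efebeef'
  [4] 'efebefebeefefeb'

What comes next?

efebefebeefebefebeefefebefebefebe

Replace each of the 15 characters of efebefebeefefeb in place — ef eb ef ebe ef eb ef ebe ef ef eb ef eb ef ebe — and concatenate.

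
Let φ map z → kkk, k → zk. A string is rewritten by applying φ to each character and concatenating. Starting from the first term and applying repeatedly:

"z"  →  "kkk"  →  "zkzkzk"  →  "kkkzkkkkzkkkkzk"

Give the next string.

φ(kkkzkkkkzkkkkzk) expands symbol-by-symbol to zk zk zk kkk zk zk zk zk kkk zk zk zk zk kkk zk; joining the 15 pieces gives the next term.

zkzkzkkkkzkzkzkzkkkkzkzkzkzkkkkzk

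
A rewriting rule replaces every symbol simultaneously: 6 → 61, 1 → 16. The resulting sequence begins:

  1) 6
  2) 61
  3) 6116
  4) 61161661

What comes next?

Rewriting each symbol of 61161661: 6→61, 1→16, 1→16, 6→61, 1→16, 6→61, 6→61, 1→16, which concatenates to 61 16 16 61 16 61 61 16.

6116166116616116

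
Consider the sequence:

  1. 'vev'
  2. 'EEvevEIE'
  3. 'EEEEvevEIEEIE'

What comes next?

EEEEEEvevEIEEIEEIE

Every step adds EE to the front and EIE to the end of the previous string.
One more step from EEEEvevEIEEIE gives the answer.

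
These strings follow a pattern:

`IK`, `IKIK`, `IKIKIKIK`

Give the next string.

s(k+1) = s(k)·s(k) — each term doubles the last.
One more doubling of IKIKIKIK gives the answer.

IKIKIKIKIKIKIKIK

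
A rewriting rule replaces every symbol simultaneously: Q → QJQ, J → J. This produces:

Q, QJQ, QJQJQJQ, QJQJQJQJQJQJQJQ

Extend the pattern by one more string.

QJQJQJQJQJQJQJQJQJQJQJQJQJQJQJQ

Replace each of the 15 characters of QJQJQJQJQJQJQJQ in place — QJQ J QJQ J QJQ J QJQ J QJQ J QJQ J QJQ J QJQ — and concatenate.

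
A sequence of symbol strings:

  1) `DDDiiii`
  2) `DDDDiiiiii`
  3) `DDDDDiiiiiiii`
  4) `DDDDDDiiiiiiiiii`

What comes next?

Each string has the form D^{n+1} i^{2n}, where the shown terms are n = 2, 3, 4, 5.
For the next term, n = 6, so the run lengths are 7, 12.

DDDDDDDiiiiiiiiiiii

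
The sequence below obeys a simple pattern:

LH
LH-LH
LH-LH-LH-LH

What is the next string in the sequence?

Every step duplicates the string with '-' between the halves.
So the next term is two copies of LH-LH-LH-LH with '-' between the halves.

LH-LH-LH-LH-LH-LH-LH-LH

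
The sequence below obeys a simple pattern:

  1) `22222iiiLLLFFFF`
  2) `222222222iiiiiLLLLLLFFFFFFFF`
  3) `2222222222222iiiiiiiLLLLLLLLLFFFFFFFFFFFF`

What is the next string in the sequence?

22222222222222222iiiiiiiiiLLLLLLLLLLLLFFFFFFFFFFFFFFFF

Reading off run lengths: 2 runs 5, 9, 13; i runs 3, 5, 7; L runs 3, 6, 9; F runs 4, 8, 12 — each is linear in n (n = 1, 2, …).
At n = 4 the blocks have lengths 17, 9, 12, 16.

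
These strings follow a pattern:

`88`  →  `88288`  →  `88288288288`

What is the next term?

Each string is two copies of the previous one joined by '2'.
Doubling 88288288288 with '2' between the halves:

88288288288288288288288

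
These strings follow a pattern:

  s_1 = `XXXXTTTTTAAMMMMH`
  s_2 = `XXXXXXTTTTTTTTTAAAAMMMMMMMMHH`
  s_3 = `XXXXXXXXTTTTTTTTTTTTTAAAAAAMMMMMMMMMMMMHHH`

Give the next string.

XXXXXXXXXXTTTTTTTTTTTTTTTTTAAAAAAAAMMMMMMMMMMMMMMMMHHHH

The n-th term is 2n+2 X's then 4n+1 T's then 2n A's then 4n M's then n H's (n = 1, 2, …).
Setting n = 4 gives 10, 17, 8, 16, 4 characters in each block.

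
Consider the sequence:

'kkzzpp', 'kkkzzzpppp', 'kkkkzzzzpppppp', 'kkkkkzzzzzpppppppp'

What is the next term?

kkkkkkzzzzzzpppppppppp

Each string has the form k^{n+1} z^{n+1} p^{2n} (n = 1, 2, …).
Setting n = 5 gives 6, 6, 10 characters in each block.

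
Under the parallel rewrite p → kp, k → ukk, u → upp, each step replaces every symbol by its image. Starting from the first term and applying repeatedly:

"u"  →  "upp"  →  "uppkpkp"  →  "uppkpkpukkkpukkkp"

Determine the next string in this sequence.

uppkpkpukkkpukkkpuppukkukkukkkpuppukkukkukkkp

Replace each of the 17 characters of uppkpkpukkkpukkkp in place — upp kp kp ukk kp ukk kp upp ukk ukk ukk kp upp ukk ukk ukk kp — and concatenate.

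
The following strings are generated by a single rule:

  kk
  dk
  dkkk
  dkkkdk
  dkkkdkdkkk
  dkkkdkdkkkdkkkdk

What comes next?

dkkkdkdkkkdkkkdkdkkkdkdkkk

This is a Fibonacci-style word recurrence s(k) = s(k−1)·s(k−2): e.g. dk·kk = dkkk.
Continuing: dkkkdkdkkkdkkkdk · dkkkdkdkkk gives term 7.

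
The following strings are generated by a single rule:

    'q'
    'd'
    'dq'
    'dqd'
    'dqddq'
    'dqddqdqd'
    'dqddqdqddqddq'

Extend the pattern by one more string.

Each term (from the third on) is the previous term followed by the one before it: term 3 = d·q = dq.
Continuing: dqddqdqddqddq · dqddqdqd gives term 8.

dqddqdqddqddqdqddqdqd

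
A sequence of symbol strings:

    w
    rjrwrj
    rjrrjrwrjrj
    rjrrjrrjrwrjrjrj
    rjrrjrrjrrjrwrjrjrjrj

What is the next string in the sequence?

Each term wraps the previous one in rjr on the left and rj on the right.
One more step from rjrrjrrjrrjrwrjrjrjrj gives the answer.

rjrrjrrjrrjrrjrwrjrjrjrjrj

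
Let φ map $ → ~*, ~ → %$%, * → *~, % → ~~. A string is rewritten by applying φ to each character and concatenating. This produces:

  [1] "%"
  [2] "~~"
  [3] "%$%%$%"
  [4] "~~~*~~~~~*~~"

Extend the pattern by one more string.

%$%%$%%$%*~%$%%$%%$%%$%%$%*~%$%%$%

Rewriting each symbol of ~~~*~~~~~*~~: ~→%$%, ~→%$%, ~→%$%, *→*~, ~→%$%, ~→%$%, ~→%$%, ~→%$%, ~→%$%, *→*~, ~→%$%, ~→%$%, which concatenates to %$% %$% %$% *~ %$% %$% %$% %$% %$% *~ %$% %$%.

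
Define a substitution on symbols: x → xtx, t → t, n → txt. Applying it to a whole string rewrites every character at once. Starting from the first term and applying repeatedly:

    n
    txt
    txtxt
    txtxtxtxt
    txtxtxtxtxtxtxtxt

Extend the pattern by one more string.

txtxtxtxtxtxtxtxtxtxtxtxtxtxtxtxt

φ(txtxtxtxtxtxtxtxt) expands symbol-by-symbol to t xtx t xtx t xtx t xtx t xtx t xtx t xtx t xtx t; joining the 17 pieces gives the next term.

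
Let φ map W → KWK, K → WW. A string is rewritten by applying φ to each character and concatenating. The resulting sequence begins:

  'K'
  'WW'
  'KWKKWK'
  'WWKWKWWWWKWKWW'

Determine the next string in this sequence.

φ(WWKWKWWWWKWKWW) expands symbol-by-symbol to KWK KWK WW KWK WW KWK KWK KWK KWK WW KWK WW KWK KWK; joining the 14 pieces gives the next term.

KWKKWKWWKWKWWKWKKWKKWKKWKWWKWKWWKWKKWK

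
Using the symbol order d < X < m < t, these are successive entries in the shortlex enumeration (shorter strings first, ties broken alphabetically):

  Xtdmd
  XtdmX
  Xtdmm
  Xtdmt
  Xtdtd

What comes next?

XtdtX

Find the rightmost character of Xtdtd below t, bump it to the next letter, and reset everything to its right to d.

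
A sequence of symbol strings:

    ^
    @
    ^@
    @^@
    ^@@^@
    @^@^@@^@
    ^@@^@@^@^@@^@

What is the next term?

From term 3 onward, concatenate the second-to-last term with the last: ^·@ = ^@, @·^@ = @^@, …
The next term joins @^@^@@^@ and ^@@^@@^@^@@^@.

@^@^@@^@^@@^@@^@^@@^@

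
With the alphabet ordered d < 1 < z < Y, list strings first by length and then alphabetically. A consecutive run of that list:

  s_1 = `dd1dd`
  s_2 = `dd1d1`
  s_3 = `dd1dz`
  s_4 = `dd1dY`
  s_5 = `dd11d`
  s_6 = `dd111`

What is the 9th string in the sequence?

Advancing 3 positions from dd111 through dd111 → dd11z → dd11Y reaches term 9.

dd1zd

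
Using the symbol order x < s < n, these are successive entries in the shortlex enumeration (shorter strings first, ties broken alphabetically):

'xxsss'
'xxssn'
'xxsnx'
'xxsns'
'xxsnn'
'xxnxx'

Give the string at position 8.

xxnxn

Continuing the enumeration 2 steps past xxnxx: xxnxx → xxnxs → (answer).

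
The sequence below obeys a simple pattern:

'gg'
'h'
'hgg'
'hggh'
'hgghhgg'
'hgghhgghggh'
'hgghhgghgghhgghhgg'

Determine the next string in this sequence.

hgghhgghgghhgghhgghgghhgghggh

This is a Fibonacci-style word recurrence s(k) = s(k−1)·s(k−2): e.g. h·gg = hgg.
The next term joins hgghhgghgghhgghhgg and hgghhgghggh.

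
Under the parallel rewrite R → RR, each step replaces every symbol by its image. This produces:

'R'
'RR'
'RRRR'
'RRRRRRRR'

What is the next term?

RRRRRRRRRRRRRRRR

Rewriting each symbol of RRRRRRRR: R→RR, R→RR, R→RR, R→RR, R→RR, R→RR, R→RR, R→RR, which concatenates to RR RR RR RR RR RR RR RR.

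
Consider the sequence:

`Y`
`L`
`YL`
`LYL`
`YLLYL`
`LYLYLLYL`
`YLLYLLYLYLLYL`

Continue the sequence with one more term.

LYLYLLYLYLLYLLYLYLLYL

From term 3 onward, concatenate the second-to-last term with the last: Y·L = YL, L·YL = LYL, …
So term 8 is LYLYLLYL·YLLYLLYLYLLYL.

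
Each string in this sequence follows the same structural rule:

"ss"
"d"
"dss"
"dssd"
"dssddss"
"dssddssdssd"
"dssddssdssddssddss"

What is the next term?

dssddssdssddssddssdssddssdssd

From term 3 onward, concatenate the last term with the second-to-last: d·ss = dss, dss·d = dssd, …
So term 8 is dssddssdssddssddss·dssddssdssd.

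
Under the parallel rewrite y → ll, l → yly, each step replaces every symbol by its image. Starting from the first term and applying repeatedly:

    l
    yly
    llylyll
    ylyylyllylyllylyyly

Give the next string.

llylyllllylyllylyylyllylyllylyylyllylyllllylyll

Replace each of the 19 characters of ylyylyllylyllylyyly in place — ll yly ll ll yly ll yly yly ll yly ll yly yly ll yly ll ll yly ll — and concatenate.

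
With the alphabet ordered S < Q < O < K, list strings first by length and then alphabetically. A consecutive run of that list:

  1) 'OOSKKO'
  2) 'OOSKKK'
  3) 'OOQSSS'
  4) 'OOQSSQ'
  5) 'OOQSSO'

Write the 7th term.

Continuing the enumeration 2 steps past OOQSSO: OOQSSO → OOQSSK → (answer).

OOQSQS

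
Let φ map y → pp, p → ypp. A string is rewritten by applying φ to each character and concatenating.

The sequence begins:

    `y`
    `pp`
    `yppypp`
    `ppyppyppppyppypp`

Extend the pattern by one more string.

yppyppppyppyppppyppyppyppyppppyppyppppyppypp

Applying the rule to each of the 16 symbols of ppyppyppppyppypp gives the pieces ypp ypp pp ypp ypp pp ypp ypp ypp ypp pp ypp ypp pp ypp ypp, which concatenate to the answer.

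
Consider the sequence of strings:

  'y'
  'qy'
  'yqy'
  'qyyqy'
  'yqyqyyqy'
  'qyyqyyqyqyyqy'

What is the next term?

yqyqyyqyqyyqyyqyqyyqy

From term 3 onward, concatenate the second-to-last term with the last: y·qy = yqy, qy·yqy = qyyqy, …
Continuing: yqyqyyqy · qyyqyyqyqyyqy gives term 7.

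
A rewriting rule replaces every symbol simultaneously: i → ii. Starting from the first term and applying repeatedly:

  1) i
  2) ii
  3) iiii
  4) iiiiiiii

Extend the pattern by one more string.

Apply φ to iiiiiiii symbol by symbol: i→ii, i→ii, i→ii, i→ii, i→ii, i→ii, i→ii, i→ii; joined: ii ii ii ii ii ii ii ii.

iiiiiiiiiiiiiiii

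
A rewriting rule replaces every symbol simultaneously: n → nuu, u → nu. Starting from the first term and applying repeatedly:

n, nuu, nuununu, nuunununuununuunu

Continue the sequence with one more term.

nuunununuununuununuunununuununuunununuunu

φ(nuunununuununuunu) expands symbol-by-symbol to nuu nu nu nuu nu nuu nu nuu nu nu nuu nu nuu nu nu nuu nu; joining the 17 pieces gives the next term.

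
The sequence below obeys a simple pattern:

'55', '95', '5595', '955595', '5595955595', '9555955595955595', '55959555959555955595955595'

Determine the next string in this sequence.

955595559595559555959555959555955595955595

Each term (from the third on) is the two preceding terms concatenated in order: term 3 = 55·95 = 5595.
So term 8 is 9555955595955595·55959555959555955595955595.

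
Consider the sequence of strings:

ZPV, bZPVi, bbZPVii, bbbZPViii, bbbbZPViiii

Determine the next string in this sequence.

Every step adds b to the front and i to the end of the previous string.
Applying this once more to bbbbZPViiii:

bbbbbZPViiiii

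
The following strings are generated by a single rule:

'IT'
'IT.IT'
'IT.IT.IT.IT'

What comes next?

Every step duplicates the string with '.' between the halves.
Doubling IT.IT.IT.IT with '.' between the halves:

IT.IT.IT.IT.IT.IT.IT.IT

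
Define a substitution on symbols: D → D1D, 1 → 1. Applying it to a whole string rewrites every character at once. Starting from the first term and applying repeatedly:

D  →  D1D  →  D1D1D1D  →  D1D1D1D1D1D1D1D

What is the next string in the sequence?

Replace each of the 15 characters of D1D1D1D1D1D1D1D in place — D1D 1 D1D 1 D1D 1 D1D 1 D1D 1 D1D 1 D1D 1 D1D — and concatenate.

D1D1D1D1D1D1D1D1D1D1D1D1D1D1D1D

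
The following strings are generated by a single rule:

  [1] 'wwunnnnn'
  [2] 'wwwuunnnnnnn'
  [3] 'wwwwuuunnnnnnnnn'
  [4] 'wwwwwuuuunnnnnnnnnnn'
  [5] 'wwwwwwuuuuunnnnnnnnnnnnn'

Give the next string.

wwwwwwwuuuuuunnnnnnnnnnnnnnn

Reading off run lengths: w runs 2, 3, 4, 5, 6; u runs 1, 2, 3, 4, 5; n runs 5, 7, 9, 11, 13 — each is linear in n, where the shown terms are n = 2, 3, 4, 5, 6.
For the next term, n = 7, so the run lengths are 7, 6, 15.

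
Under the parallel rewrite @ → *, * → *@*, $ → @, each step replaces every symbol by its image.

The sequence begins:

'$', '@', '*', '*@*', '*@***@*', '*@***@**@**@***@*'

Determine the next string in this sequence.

*@***@**@**@***@**@***@**@***@**@**@***@*

Replace each of the 17 characters of *@***@**@**@***@* in place — *@* * *@* *@* *@* * *@* *@* * *@* *@* * *@* *@* *@* * *@* — and concatenate.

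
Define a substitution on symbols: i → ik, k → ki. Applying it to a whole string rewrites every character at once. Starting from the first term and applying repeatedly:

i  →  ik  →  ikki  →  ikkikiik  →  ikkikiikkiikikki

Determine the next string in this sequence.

Replace each of the 16 characters of ikkikiikkiikikki in place — ik ki ki ik ki ik ik ki ki ik ik ki ik ki ki ik — and concatenate.

ikkikiikkiikikkikiikikkiikkikiik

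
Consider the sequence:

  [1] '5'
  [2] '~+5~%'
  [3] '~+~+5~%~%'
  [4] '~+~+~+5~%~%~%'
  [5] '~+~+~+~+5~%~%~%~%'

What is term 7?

Every step adds ~+ to the front and ~% to the end of the previous string.
From ~+~+~+~+5~%~%~%~%, 2 further steps: ~+~+~+~+5~%~%~%~% → ~+~+~+~+~+5~%~%~%~%~% → (answer).

~+~+~+~+~+~+5~%~%~%~%~%~%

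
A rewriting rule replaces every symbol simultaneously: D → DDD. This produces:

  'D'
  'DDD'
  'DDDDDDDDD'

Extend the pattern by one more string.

Rewriting each symbol of DDDDDDDDD: D→DDD, D→DDD, D→DDD, D→DDD, D→DDD, D→DDD, D→DDD, D→DDD, D→DDD, which concatenates to DDD DDD DDD DDD DDD DDD DDD DDD DDD.

DDDDDDDDDDDDDDDDDDDDDDDDDDD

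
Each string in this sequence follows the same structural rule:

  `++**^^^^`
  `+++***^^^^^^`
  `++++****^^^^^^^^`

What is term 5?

++++++******^^^^^^^^^^^^

Each string has the form +^{n} *^{n} ^^{2n}, where the shown terms are n = 2, 3, 4.
Setting n = 6 gives 6, 6, 12 characters in each block.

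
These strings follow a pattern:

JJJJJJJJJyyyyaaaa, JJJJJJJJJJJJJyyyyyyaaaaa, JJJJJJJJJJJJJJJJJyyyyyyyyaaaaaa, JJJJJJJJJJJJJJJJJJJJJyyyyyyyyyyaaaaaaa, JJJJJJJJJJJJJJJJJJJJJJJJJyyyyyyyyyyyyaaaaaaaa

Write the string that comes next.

JJJJJJJJJJJJJJJJJJJJJJJJJJJJJyyyyyyyyyyyyyyaaaaaaaaa

Term n consists of 4n+1 J's, followed by 2n y's, followed by n+2 a's, where the shown terms are n = 2, 3, 4, 5, 6.
Setting n = 7 gives 29, 14, 9 characters in each block.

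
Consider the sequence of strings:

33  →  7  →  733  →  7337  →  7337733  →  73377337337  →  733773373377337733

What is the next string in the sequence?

Each term (from the third on) is the previous term followed by the one before it: term 3 = 7·33 = 733.
The next term joins 733773373377337733 and 73377337337.

73377337337733773373377337337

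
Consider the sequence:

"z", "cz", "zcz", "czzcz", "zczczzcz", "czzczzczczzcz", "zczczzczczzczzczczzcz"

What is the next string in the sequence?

From term 3 onward, concatenate the second-to-last term with the last: z·cz = zcz, cz·zcz = czzcz, …
The next term joins czzczzczczzcz and zczczzczczzczzczczzcz.

czzczzczczzczzczczzczczzczzczczzcz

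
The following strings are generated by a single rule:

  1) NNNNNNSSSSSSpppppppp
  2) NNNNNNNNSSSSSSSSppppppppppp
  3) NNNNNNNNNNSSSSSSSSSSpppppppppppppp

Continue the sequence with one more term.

Term n consists of 2n N's, followed by 2n S's, followed by 3n-1 p's, where the shown terms are n = 3, 4, 5.
Setting n = 6 gives 12, 12, 17 characters in each block.

NNNNNNNNNNNNSSSSSSSSSSSSppppppppppppppppp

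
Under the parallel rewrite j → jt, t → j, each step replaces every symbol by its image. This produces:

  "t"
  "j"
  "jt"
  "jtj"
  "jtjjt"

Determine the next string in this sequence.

Rewriting each symbol of jtjjt: j→jt, t→j, j→jt, j→jt, t→j, which concatenates to jt j jt jt j.

jtjjtjtj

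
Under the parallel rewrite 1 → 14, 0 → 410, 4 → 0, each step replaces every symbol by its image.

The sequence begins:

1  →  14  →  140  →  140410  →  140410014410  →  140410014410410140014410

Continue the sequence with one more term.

Rewriting the 24 symbols of 140410014410410140014410 one by one yields 14 0 410 0 14 410 410 14 0 0 14 410 0 14 410 14 0 410 410 14 0 0 14 410; concatenated:

140410014410410140014410014410140410410140014410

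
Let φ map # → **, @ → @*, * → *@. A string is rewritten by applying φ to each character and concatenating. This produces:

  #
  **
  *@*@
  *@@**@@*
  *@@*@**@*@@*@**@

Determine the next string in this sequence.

Replace each of the 16 characters of *@@*@**@*@@*@**@ in place — *@ @* @* *@ @* *@ *@ @* *@ @* @* *@ @* *@ *@ @* — and concatenate.

*@@*@**@@**@*@@**@@*@**@@**@*@@*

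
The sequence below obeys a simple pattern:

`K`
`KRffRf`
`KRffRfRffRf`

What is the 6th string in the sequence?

Every step adds RffRf to the end: s(k+1) = s(k)·RffRf.
From KRffRfRffRf, 3 further steps: KRffRfRffRf → KRffRfRffRfRffRf → KRffRfRffRfRffRfRffRf → (answer).

KRffRfRffRfRffRfRffRfRffRf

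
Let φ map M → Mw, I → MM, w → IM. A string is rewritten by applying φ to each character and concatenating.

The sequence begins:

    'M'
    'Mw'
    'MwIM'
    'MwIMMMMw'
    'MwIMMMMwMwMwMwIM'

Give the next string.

Replace each of the 16 characters of MwIMMMMwMwMwMwIM in place — Mw IM MM Mw Mw Mw Mw IM Mw IM Mw IM Mw IM MM Mw — and concatenate.

MwIMMMMwMwMwMwIMMwIMMwIMMwIMMMMw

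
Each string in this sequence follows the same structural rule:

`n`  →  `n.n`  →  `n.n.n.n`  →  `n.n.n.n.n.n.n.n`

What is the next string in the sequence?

Each string is two copies of the previous one joined by '.'.
So the next term is two copies of n.n.n.n.n.n.n.n with '.' between the halves.

n.n.n.n.n.n.n.n.n.n.n.n.n.n.n.n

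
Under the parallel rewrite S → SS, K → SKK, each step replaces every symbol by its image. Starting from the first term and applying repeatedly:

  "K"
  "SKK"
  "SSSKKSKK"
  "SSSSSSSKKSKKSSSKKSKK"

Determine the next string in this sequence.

SSSSSSSSSSSSSSSKKSKKSSSKKSKKSSSSSSSKKSKKSSSKKSKK

Replace each of the 20 characters of SSSSSSSKKSKKSSSKKSKK in place — SS SS SS SS SS SS SS SKK SKK SS SKK SKK SS SS SS SKK SKK SS SKK SKK — and concatenate.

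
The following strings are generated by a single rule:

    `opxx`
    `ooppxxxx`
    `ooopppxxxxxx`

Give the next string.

Reading off run lengths: o runs 1, 2, 3; p runs 1, 2, 3; x runs 2, 4, 6 — each is linear in n (n = 1, 2, …).
At n = 4 the blocks have lengths 4, 4, 8.

ooooppppxxxxxxxx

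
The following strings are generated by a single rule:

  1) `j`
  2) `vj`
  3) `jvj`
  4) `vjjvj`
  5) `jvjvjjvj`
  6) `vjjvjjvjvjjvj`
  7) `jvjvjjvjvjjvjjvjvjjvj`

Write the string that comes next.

vjjvjjvjvjjvjjvjvjjvjvjjvjjvjvjjvj

This is a Fibonacci-style word recurrence s(k) = s(k−2)·s(k−1): e.g. j·vj = jvj.
The next term joins vjjvjjvjvjjvj and jvjvjjvjvjjvjjvjvjjvj.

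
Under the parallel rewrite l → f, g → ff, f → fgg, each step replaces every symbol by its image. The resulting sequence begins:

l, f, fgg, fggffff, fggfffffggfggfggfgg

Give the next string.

Replace each of the 19 characters of fggfffffggfggfggfgg in place — fgg ff ff fgg fgg fgg fgg fgg ff ff fgg ff ff fgg ff ff fgg ff ff — and concatenate.

fggfffffggfggfggfggfggfffffggfffffggfffffggffff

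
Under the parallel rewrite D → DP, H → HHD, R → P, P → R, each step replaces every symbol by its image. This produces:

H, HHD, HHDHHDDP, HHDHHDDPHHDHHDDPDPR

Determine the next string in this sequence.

HHDHHDDPHHDHHDDPDPRHHDHHDDPHHDHHDDPDPRDPRP

Applying the rule to each of the 19 symbols of HHDHHDDPHHDHHDDPDPR gives the pieces HHD HHD DP HHD HHD DP DP R HHD HHD DP HHD HHD DP DP R DP R P, which concatenate to the answer.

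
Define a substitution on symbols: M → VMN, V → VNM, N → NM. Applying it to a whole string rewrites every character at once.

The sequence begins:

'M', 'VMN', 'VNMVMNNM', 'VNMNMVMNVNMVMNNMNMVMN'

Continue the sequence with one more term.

Applying the rule to each of the 21 symbols of VNMNMVMNVNMVMNNMNMVMN gives the pieces VNM NM VMN NM VMN VNM VMN NM VNM NM VMN VNM VMN NM NM VMN NM VMN VNM VMN NM, which concatenate to the answer.

VNMNMVMNNMVMNVNMVMNNMVNMNMVMNVNMVMNNMNMVMNNMVMNVNMVMNNM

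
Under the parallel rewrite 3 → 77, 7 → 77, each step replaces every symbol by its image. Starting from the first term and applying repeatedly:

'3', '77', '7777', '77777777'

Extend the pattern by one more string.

Apply φ to 77777777 symbol by symbol: 7→77, 7→77, 7→77, 7→77, 7→77, 7→77, 7→77, 7→77; joined: 77 77 77 77 77 77 77 77.

7777777777777777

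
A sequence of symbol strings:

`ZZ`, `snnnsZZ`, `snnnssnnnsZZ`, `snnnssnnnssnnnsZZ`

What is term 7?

snnnssnnnssnnnssnnnssnnnssnnnsZZ

The strings grow by a fixed prefix snnns each time.
From snnnssnnnssnnnsZZ, 3 further steps: snnnssnnnssnnnsZZ → snnnssnnnssnnnssnnnsZZ → snnnssnnnssnnnssnnnssnnnsZZ → (answer).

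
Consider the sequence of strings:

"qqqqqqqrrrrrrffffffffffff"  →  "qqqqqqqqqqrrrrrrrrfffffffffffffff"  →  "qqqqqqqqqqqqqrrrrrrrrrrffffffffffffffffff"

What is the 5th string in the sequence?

qqqqqqqqqqqqqqqqqqqrrrrrrrrrrrrrrffffffffffffffffffffffff

Each string has the form q^{3n-2} r^{2n} f^{3n+3}, where the shown terms are n = 3, 4, 5.
For term 5, n = 7, so the run lengths are 19, 14, 24.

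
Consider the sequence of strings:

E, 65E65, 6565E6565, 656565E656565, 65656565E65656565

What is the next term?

Every step adds 65 to the front and 65 to the end of the previous string.
One more step from 65656565E65656565 gives the answer.

6565656565E6565656565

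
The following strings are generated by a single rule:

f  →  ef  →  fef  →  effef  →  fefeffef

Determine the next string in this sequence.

Each term (from the third on) is the two preceding terms concatenated in order: term 3 = f·ef = fef.
The next term joins effef and fefeffef.

effeffefeffef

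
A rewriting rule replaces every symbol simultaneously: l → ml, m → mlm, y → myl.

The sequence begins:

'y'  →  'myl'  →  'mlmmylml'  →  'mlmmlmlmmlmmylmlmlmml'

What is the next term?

Rewriting the 21 symbols of mlmmlmlmmlmmylmlmlmml one by one yields mlm ml mlm mlm ml mlm ml mlm mlm ml mlm mlm myl ml mlm ml mlm ml mlm mlm ml; concatenated:

mlmmlmlmmlmmlmlmmlmlmmlmmlmlmmlmmylmlmlmmlmlmmlmlmmlmml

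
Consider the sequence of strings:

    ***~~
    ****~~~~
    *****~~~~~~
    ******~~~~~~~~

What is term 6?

Term n consists of n+2 *'s, followed by 2n ~'s (n = 1, 2, …).
Setting n = 6 gives 8, 12 characters in each block.

********~~~~~~~~~~~~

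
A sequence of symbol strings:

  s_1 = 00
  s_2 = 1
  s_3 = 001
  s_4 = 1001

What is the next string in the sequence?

0011001

This is a Fibonacci-style word recurrence s(k) = s(k−2)·s(k−1): e.g. 00·1 = 001.
Continuing: 001 · 1001 gives term 5.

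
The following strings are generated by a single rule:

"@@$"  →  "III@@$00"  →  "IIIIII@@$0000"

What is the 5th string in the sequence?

s(k+1) = III·s(k)·00, so each term gains III as a prefix and 00 as a suffix.
From IIIIII@@$0000, 2 further steps: IIIIII@@$0000 → IIIIIIIII@@$000000 → (answer).

IIIIIIIIIIII@@$00000000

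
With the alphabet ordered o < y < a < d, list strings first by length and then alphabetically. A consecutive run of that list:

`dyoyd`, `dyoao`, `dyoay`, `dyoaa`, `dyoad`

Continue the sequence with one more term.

dyodo

The successor of dyoad increments the rightmost position that isn't already d and resets every position after it to o.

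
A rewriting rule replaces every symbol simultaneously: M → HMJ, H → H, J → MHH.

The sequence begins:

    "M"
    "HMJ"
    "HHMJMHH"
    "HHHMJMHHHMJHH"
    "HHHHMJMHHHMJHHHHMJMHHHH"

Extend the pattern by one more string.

φ(HHHHMJMHHHMJHHHHMJMHHHH) expands symbol-by-symbol to H H H H HMJ MHH HMJ H H H HMJ MHH H H H H HMJ MHH HMJ H H H H; joining the 23 pieces gives the next term.

HHHHHMJMHHHMJHHHHMJMHHHHHHHMJMHHHMJHHHH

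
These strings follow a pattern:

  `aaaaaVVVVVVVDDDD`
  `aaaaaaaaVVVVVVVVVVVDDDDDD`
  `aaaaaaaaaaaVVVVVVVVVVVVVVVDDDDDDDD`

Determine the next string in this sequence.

Reading off run lengths: a runs 5, 8, 11; V runs 7, 11, 15; D runs 4, 6, 8 — each is linear in n (n = 1, 2, …).
Setting n = 4 gives 14, 19, 10 characters in each block.

aaaaaaaaaaaaaaVVVVVVVVVVVVVVVVVVVDDDDDDDDDD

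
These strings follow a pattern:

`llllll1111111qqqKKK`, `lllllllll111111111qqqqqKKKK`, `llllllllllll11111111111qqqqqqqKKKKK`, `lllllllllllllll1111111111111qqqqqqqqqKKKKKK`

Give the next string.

Term n consists of 3n l's, followed by 2n+3 1's, followed by 2n-1 q's, followed by n+1 K's, where the shown terms are n = 2, 3, 4, 5.
For the next term, n = 6, so the run lengths are 18, 15, 11, 7.

llllllllllllllllll111111111111111qqqqqqqqqqqKKKKKKK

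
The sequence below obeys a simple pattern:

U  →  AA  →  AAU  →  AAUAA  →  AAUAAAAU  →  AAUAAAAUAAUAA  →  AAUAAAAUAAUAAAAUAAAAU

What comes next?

Each term (from the third on) is the previous term followed by the one before it: term 3 = AA·U = AAU.
So term 8 is AAUAAAAUAAUAAAAUAAAAU·AAUAAAAUAAUAA.

AAUAAAAUAAUAAAAUAAAAUAAUAAAAUAAUAA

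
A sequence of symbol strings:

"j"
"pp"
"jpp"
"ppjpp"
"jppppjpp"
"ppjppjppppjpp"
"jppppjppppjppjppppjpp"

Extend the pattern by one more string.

From term 3 onward, concatenate the second-to-last term with the last: j·pp = jpp, pp·jpp = ppjpp, …
Continuing: ppjppjppppjpp · jppppjppppjppjppppjpp gives term 8.

ppjppjppppjppjppppjppppjppjppppjpp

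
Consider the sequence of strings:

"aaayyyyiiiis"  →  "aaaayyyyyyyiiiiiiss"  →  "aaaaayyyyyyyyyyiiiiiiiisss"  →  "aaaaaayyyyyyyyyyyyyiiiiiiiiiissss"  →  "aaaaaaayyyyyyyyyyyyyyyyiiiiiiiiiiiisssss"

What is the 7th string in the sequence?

Each string has the form a^{n+2} y^{3n+1} i^{2n+2} s^{n} (n = 1, 2, …).
For term 7, n = 7, so the run lengths are 9, 22, 16, 7.

aaaaaaaaayyyyyyyyyyyyyyyyyyyyyyiiiiiiiiiiiiiiiisssssss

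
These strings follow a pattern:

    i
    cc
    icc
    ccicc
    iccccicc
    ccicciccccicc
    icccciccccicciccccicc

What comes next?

cciccicccciccicccciccccicciccccicc

This is a Fibonacci-style word recurrence s(k) = s(k−2)·s(k−1): e.g. i·cc = icc.
So term 8 is ccicciccccicc·icccciccccicciccccicc.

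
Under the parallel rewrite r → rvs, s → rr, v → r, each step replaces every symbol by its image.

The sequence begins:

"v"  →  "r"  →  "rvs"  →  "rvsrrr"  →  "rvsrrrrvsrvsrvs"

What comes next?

Rewriting the 15 symbols of rvsrrrrvsrvsrvs one by one yields rvs r rr rvs rvs rvs rvs r rr rvs r rr rvs r rr; concatenated:

rvsrrrrvsrvsrvsrvsrrrrvsrrrrvsrrr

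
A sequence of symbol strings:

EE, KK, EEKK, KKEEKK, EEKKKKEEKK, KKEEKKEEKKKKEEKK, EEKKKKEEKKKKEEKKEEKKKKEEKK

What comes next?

This is a Fibonacci-style word recurrence s(k) = s(k−2)·s(k−1): e.g. EE·KK = EEKK.
So term 8 is KKEEKKEEKKKKEEKK·EEKKKKEEKKKKEEKKEEKKKKEEKK.

KKEEKKEEKKKKEEKKEEKKKKEEKKKKEEKKEEKKKKEEKK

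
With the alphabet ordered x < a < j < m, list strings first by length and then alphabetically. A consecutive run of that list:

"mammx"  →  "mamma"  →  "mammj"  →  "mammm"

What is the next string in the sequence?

mjxxx

Find the rightmost character of mammm below m, bump it to the next letter, and reset everything to its right to x.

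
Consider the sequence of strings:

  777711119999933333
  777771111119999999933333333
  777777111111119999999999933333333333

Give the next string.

777777711111111119999999999999933333333333333

Term n consists of n+2 7's, followed by 2n 1's, followed by 3n-1 9's, followed by 3n-1 3's, where the shown terms are n = 2, 3, 4.
Setting n = 5 gives 7, 10, 14, 14 characters in each block.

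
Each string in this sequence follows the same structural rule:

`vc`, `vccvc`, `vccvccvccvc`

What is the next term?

Each string is two copies of the previous one joined by 'c'.
Doubling vccvccvccvc with 'c' between the halves:

vccvccvccvccvccvccvccvc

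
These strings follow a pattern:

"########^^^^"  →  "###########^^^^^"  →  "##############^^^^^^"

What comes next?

#################^^^^^^^

Term n consists of 3n-1 #'s, followed by n+1 ^'s, where the shown terms are n = 3, 4, 5.
Setting n = 6 gives 17, 7 characters in each block.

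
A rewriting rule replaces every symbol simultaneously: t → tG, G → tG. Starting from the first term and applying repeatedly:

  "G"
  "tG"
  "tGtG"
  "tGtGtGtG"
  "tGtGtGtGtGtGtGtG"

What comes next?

Applying the rule to each of the 16 symbols of tGtGtGtGtGtGtGtG gives the pieces tG tG tG tG tG tG tG tG tG tG tG tG tG tG tG tG, which concatenate to the answer.

tGtGtGtGtGtGtGtGtGtGtGtGtGtGtGtG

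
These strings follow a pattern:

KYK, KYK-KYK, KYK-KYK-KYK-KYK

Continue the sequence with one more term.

Every step duplicates the string with '-' between the halves.
Doubling KYK-KYK-KYK-KYK with '-' between the halves:

KYK-KYK-KYK-KYK-KYK-KYK-KYK-KYK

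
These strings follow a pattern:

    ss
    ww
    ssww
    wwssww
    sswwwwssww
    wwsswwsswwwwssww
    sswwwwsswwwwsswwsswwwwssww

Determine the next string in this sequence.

Each term (from the third on) is the two preceding terms concatenated in order: term 3 = ss·ww = ssww.
Continuing: wwsswwsswwwwssww · sswwwwsswwwwsswwsswwwwssww gives term 8.

wwsswwsswwwwsswwsswwwwsswwwwsswwsswwwwssww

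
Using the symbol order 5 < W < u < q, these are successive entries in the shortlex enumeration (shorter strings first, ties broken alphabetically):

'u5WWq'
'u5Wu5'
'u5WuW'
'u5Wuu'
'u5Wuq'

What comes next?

Treat u5Wuq as a base-4 numeral over the given alphabet and add one, carrying through any trailing q's.

u5Wq5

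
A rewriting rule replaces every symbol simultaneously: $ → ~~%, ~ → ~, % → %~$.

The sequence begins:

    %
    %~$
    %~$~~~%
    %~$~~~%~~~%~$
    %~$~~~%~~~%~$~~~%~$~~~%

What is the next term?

Rewriting the 23 symbols of %~$~~~%~~~%~$~~~%~$~~~% one by one yields %~$ ~ ~~% ~ ~ ~ %~$ ~ ~ ~ %~$ ~ ~~% ~ ~ ~ %~$ ~ ~~% ~ ~ ~ %~$; concatenated:

%~$~~~%~~~%~$~~~%~$~~~%~~~%~$~~~%~~~%~$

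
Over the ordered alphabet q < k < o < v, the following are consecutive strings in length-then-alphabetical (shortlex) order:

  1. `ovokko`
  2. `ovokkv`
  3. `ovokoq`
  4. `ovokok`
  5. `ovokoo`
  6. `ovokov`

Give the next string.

ovokvq

The successor of ovokov increments the rightmost position that isn't already v and resets every position after it to q.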